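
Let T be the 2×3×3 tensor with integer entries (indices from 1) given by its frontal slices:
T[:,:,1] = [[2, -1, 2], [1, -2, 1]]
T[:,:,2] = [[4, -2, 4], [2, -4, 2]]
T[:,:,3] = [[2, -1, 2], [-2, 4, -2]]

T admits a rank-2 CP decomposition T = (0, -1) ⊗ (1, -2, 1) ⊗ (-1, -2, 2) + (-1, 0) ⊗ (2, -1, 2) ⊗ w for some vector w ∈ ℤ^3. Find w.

w = (-1, -2, -1)

Subtract the known terms from T to get the rank-1 residual R = (-1, 0) ⊗ (2, -1, 2) ⊗ w, so R[i,j,k] = a[i]·b[j]·w[k]. Pick indices with nonzero a[1]·b[1] = (-1)·(2) = -2. Only the fibre through (1,1,·) is needed: R[1,1,:] = T[1,1,:] − Σₗ aₗ[1]bₗ[1]cₗ = [2, 4, 2] − (0)·(1)·(-1, -2, 2) = [2, 4, 2]. Then w[k] = R[1,1,k] / -2 for each k, giving w = [2, 4, 2] / -2 = (-1, -2, -1).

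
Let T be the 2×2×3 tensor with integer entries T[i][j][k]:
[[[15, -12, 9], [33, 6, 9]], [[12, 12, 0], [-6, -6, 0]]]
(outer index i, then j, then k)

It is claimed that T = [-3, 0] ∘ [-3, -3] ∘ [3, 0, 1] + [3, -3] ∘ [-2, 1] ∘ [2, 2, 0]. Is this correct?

Reconstruct entrywise from the claimed factors. For example, T[0,0,1] = -12 and Σₗ aₗ[0]bₗ[0]cₗ[1] = (-3)·(-3)·(0) + (3)·(-2)·(2) = -12; checking all 12 entries, every one matches. The claim holds.

Yes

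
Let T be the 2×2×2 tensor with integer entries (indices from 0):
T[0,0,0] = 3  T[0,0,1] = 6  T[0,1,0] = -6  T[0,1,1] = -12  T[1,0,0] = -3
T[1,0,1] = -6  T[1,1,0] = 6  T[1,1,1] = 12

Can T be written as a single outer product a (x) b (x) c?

The mode-1 fibre T[:,0,0] = [3, -3] gives a = [1, -1] (primitive direction); the mode-2 fibre T[0,:,0] = [3, -6] gives b = [1, -2]; then c[k] = T[0,0,k] / (a[0]·b[0]) = [3, 6] / 1 = [3, 6].
Expanding [1, -1] (x) [1, -2] (x) [3, 6] reproduces all 8 entries of T, so T = [1, -1] (x) [1, -2] (x) [3, 6] and rank(T) ≤ 1.
Equivalently every frontal slice T[:,:,k] is c[k] times the rank-1 matrix [1, -1] (x) [1, -2]. So T has rank 1 (it is nonzero).

Yes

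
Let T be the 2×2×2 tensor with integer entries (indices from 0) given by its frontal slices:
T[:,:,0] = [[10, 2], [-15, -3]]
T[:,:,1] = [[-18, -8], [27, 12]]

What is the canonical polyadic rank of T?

2

Lower bound: the mode-3 unfolding of T (rows indexed by k, columns by (i,j) = (0,0), (0,1), (1,0), (1,1)) is [[10, 2, -15, -3], [-18, -8, 27, 12]].
There the 2×2 minor on rows k ∈ {0, 1}, columns (i,j) ∈ {(0,0), (0,1)} is det [[10, 2], [-18, -8]] = -44 ≠ 0, so this unfolding has rank ≥ 2; CP rank is at least every unfolding rank, so rank(T) ≥ 2. (Flattening ranks never certify an upper bound on CP rank; for that we must actually write T with 2 rank-1 terms.)
Upper bound — finding two terms. Every mode-1 slice of T is a multiple of one matrix: T[i,:,:] = a[i]·M with a = [2, -3] and M = [[5, -9], [1, -4]] (rows indexed by j, columns by k). So it suffices to write M as a sum of two rank-1 matrices.
Splitting M by its rows (j = 0, 1), M = [1, 0][5, -9]ᵀ + [0, 1][1, -4]ᵀ.
Hence T = [2, -3] ⊗ [1, 0] ⊗ [5, -9] + [2, -3] ⊗ [0, 1] ⊗ [1, -4], so rank(T) ≤ 2.
These bounds meet, so rank(T) = 2.
Check entry T[0,0,0] = 10: (2)·(1)·(5) + (2)·(0)·(1) = 10.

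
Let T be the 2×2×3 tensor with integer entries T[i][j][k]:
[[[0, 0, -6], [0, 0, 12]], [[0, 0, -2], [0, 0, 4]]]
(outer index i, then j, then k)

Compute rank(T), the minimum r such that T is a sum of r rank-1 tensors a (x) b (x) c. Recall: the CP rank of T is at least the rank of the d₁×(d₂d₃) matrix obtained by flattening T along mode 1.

Lower bound: T ≠ 0 (e.g. T[0,0,2] = -6), so rank(T) ≥ 1.
Upper bound: the mode-1 fibre T[:,0,2] = [-6, -2] gives a = (3, 1) (primitive direction); the mode-2 fibre T[0,:,2] = [-6, 12] gives b = (1, -2); then c[k] = T[0,0,k] / (a[0]·b[0]) = [0, 0, -6] / 3 = (0, 0, -2).
Expanding (3, 1) (x) (1, -2) (x) (0, 0, -2) reproduces all 12 entries of T, so T = (3, 1) (x) (1, -2) (x) (0, 0, -2) and rank(T) ≤ 1.
These bounds meet, so rank(T) = 1.

1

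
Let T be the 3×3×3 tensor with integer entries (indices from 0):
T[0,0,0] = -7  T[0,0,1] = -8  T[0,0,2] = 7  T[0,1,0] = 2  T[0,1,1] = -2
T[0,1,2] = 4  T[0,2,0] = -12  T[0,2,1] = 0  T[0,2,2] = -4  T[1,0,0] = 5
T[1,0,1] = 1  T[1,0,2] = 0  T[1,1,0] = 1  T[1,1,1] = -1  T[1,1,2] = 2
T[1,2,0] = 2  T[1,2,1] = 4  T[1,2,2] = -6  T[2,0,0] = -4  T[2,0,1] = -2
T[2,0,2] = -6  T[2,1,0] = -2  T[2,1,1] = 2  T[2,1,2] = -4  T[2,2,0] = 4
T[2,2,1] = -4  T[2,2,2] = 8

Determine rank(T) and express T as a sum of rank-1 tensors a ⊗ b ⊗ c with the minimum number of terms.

rank(T) = 3

Lower bound: the mode-1 unfolding of T (rows indexed by i, columns by (j,k) = (0,0), (0,1), (0,2), (1,0), (1,1), (1,2), (2,0), (2,1), (2,2)) is [[-7, -8, 7, 2, -2, 4, -12, 0, -4], [5, 1, 0, 1, -1, 2, 2, 4, -6], [-4, -2, -6, -2, 2, -4, 4, -4, 8]].
There the 3×3 minor on rows i ∈ {0, 1, 2}, columns (j,k) ∈ {(0,0), (0,1), (0,2)} is det [[-7, -8, 7], [5, 1, 0], [-4, -2, -6]] = -240 ≠ 0, so this unfolding has rank ≥ 3; CP rank is at least every unfolding rank, so rank(T) ≥ 3. (Unfolding ranks only ever bound the CP rank from below — rank(T) can be strictly larger than all of them — so the matching upper bound has to come from an explicit 3-term decomposition.)
Upper bound: T is a sum of 3 rank-1 terms, T = (1, 0, 2) ⊗ (1, 0, 0) ⊗ (-1, -2, -1) + (2, -1, 0) ⊗ (1, 0, 1) ⊗ (-4, -2, 2) + (2, 1, -2) ⊗ (1, 1, -2) ⊗ (1, -1, 2) (one valid choice — decompositions are not unique — normalised so each a, b is primitive with positive first nonzero entry; check it by expanding all entries), so rank(T) ≤ 3.
These bounds meet, so rank(T) = 3.
Check entry T[1,2,0] = 2: (0)·(0)·(-1) + (-1)·(1)·(-4) + (1)·(-2)·(1) = 2.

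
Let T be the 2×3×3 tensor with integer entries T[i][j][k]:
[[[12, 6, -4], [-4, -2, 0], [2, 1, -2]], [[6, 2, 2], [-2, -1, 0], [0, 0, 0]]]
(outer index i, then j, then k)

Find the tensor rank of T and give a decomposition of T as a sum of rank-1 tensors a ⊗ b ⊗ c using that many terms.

rank(T) = 3

Lower bound: the mode-2 unfolding of T (rows indexed by j, columns by (i,k) = (0,0), (0,1), (0,2), (1,0), (1,1), (1,2)) is [[12, 6, -4, 6, 2, 2], [-4, -2, 0, -2, -1, 0], [2, 1, -2, 0, 0, 0]].
There the 3×3 minor on rows j ∈ {0, 1, 2}, columns (i,k) ∈ {(0,0), (0,2), (1,0)} is det [[12, -4, 6], [-4, 0, -2], [2, -2, 0]] = 16 ≠ 0, so this unfolding has rank ≥ 3; CP rank is at least every unfolding rank, so rank(T) ≥ 3. (This is only a lower bound: in general the CP rank may exceed every unfolding rank, so we still need to exhibit 3 rank-1 terms summing to T.)
Upper bound: T is a sum of 3 rank-1 terms, T = [0, 1] ⊗ [1, 0, 0] ⊗ [2, 0, 2] + [1, 0] ⊗ [2, 0, 1] ⊗ [2, 1, -2] + [2, 1] ⊗ [2, -1, 0] ⊗ [2, 1, 0] (one valid choice — decompositions are not unique — normalised so each a, b is primitive with positive first nonzero entry; check it by expanding all entries), so rank(T) ≤ 3.
These bounds meet, so rank(T) = 3.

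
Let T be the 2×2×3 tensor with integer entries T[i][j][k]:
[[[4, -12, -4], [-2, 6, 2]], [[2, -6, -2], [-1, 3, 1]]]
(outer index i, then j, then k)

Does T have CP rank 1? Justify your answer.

Yes

The mode-1 fibre T[:,0,0] = [4, 2] gives a = (2, 1) (primitive direction); the mode-2 fibre T[0,:,0] = [4, -2] gives b = (2, -1); then c[k] = T[0,0,k] / (a[0]·b[0]) = [4, -12, -4] / 4 = (1, -3, -1).
Expanding (2, 1) (x) (2, -1) (x) (1, -3, -1) reproduces all 12 entries of T, so T = (2, 1) (x) (2, -1) (x) (1, -3, -1) and rank(T) ≤ 1.
Equivalently every frontal slice T[:,:,k] is c[k] times the rank-1 matrix (2, 1) (x) (2, -1). So T has rank 1 (it is nonzero).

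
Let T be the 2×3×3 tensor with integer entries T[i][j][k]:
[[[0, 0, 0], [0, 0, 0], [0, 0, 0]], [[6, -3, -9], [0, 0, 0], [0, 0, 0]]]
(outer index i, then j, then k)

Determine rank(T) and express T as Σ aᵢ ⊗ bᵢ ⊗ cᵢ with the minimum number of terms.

Lower bound: T ≠ 0 (e.g. T[1,0,0] = 6), so rank(T) ≥ 1.
Upper bound: the mode-1 fibre T[:,0,0] = [0, 6] gives a = [0, 1] (primitive direction); the mode-2 fibre T[1,:,0] = [6, 0, 0] gives b = [1, 0, 0]; then c[k] = T[1,0,k] / (a[1]·b[0]) = [6, -3, -9] / 1 = [6, -3, -9].
Expanding [0, 1] ⊗ [1, 0, 0] ⊗ [6, -3, -9] reproduces all 18 entries of T, so T = [0, 1] ⊗ [1, 0, 0] ⊗ [6, -3, -9] and rank(T) ≤ 1.
These bounds meet, so rank(T) = 1.

rank(T) = 1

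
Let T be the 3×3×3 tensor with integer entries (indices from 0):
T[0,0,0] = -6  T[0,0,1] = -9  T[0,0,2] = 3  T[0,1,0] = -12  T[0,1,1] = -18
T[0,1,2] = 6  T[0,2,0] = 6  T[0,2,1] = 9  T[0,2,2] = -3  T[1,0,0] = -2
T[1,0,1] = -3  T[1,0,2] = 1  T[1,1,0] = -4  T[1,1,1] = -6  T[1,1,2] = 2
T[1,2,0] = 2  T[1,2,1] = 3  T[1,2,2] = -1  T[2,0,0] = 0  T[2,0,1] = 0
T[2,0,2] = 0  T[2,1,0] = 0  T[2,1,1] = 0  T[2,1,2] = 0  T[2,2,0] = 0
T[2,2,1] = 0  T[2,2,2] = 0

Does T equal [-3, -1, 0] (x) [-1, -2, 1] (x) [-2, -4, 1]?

Reconstruct entry (0,0,1) from the claimed factors: Σₗ aₗ[0]bₗ[0]cₗ[1] = (-3)·(-1)·(-4) = -12, but T[0,0,1] = -9. The claim is false.

No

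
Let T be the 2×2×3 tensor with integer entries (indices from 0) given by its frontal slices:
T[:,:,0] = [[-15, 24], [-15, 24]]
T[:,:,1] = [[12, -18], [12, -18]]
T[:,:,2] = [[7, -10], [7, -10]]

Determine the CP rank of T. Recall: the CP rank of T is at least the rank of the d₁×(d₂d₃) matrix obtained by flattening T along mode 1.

2

Lower bound: in the mode-3 unfolding of T (rows indexed by k, columns by (i,j)) the 2×2 minor on rows k ∈ {0, 1}, columns (i,j) ∈ {(0,0), (0,1)} is det [[-15, 24], [12, -18]] = -18 ≠ 0, so that unfolding has rank ≥ 2 and hence rank(T) ≥ 2 (CP rank is at least every unfolding rank, though it can be larger).
Upper bound: T[i,:,:] = a[i]·M for every slice, with a = [1, 1] and M = [[-15, 12, 7], [24, -18, -10]] (rows j, columns k).
Splitting M by its rows (j = 0, 1), M = [1, 0][-15, 12, 7]ᵀ + [0, 1][24, -18, -10]ᵀ.
Hence T = [1, 1] ⊗ [1, 0] ⊗ [-15, 12, 7] + [1, 1] ⊗ [0, 1] ⊗ [24, -18, -10], so rank(T) ≤ 2.
These bounds meet, so rank(T) = 2.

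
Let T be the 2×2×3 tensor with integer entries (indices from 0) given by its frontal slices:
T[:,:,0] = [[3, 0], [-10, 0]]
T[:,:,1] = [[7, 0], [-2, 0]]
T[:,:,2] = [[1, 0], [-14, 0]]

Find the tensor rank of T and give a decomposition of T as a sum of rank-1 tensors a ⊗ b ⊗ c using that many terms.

rank(T) = 2

Lower bound: the mode-3 unfolding of T (rows indexed by k, columns by (i,j) = (0,0), (0,1), (1,0), (1,1)) is [[3, 0, -10, 0], [7, 0, -2, 0], [1, 0, -14, 0]].
There the 2×2 minor on rows k ∈ {0, 1}, columns (i,j) ∈ {(0,0), (1,0)} is det [[3, -10], [7, -2]] = 64 ≠ 0, so this unfolding has rank ≥ 2; CP rank is at least every unfolding rank, so rank(T) ≥ 2. (Unfolding ranks only ever bound the CP rank from below — rank(T) can be strictly larger than all of them — so the matching upper bound has to come from an explicit 2-term decomposition.)
Upper bound — finding two terms. Every mode-2 slice of T is a multiple of one matrix: T[:,j,:] = b[j]·M with b = (1, 0) and M = [[3, 7, 1], [-10, -2, -14]] (rows indexed by i, columns by k). So it suffices to write M as a sum of two rank-1 matrices.
Splitting M by its rows (i = 0, 1), M = (1, 0)(3, 7, 1)ᵀ + (0, 1)(-10, -2, -14)ᵀ.
Hence T = (1, 0) ⊗ (1, 0) ⊗ (3, 7, 1) + (0, 1) ⊗ (1, 0) ⊗ (-10, -2, -14), so rank(T) ≤ 2.
These bounds meet, so rank(T) = 2.
Check entry T[1,0,0] = -10: (0)·(1)·(3) + (1)·(1)·(-10) = -10.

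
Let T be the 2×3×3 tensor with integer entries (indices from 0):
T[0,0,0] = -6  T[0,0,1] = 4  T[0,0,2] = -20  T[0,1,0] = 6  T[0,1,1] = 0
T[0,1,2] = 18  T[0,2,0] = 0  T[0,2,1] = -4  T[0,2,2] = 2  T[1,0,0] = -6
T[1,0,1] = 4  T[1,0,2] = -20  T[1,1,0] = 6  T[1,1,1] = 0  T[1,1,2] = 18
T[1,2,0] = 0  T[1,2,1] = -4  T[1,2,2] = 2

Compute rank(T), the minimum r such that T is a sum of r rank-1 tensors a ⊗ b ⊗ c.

2

Lower bound: the mode-3 unfolding of T (rows indexed by k, columns by (i,j) = (0,0), (0,1), (0,2), (1,0), (1,1), (1,2)) is [[-6, 6, 0, -6, 6, 0], [4, 0, -4, 4, 0, -4], [-20, 18, 2, -20, 18, 2]].
There the 2×2 minor on rows k ∈ {0, 1}, columns (i,j) ∈ {(0,0), (0,1)} is det [[-6, 6], [4, 0]] = -24 ≠ 0, so this unfolding has rank ≥ 2; CP rank is at least every unfolding rank, so rank(T) ≥ 2. (Flattening ranks never certify an upper bound on CP rank; for that we must actually write T with 2 rank-1 terms.)
Upper bound — finding two terms. Every mode-1 slice of T is a multiple of one matrix: T[i,:,:] = a[i]·M with a = [1, 1] and M = [[-6, 4, -20], [6, 0, 18], [0, -4, 2]] (rows indexed by j, columns by k). So it suffices to write M as a sum of two rank-1 matrices.
The rows of M satisfy (row 0) = −(row 1) − (row 2), so splitting by rows, M = [-1, 1, 0][6, 0, 18]ᵀ + [-1, 0, 1][0, -4, 2]ᵀ.
Hence T = [1, 1] ⊗ [-1, 1, 0] ⊗ [6, 0, 18] + [1, 1] ⊗ [-1, 0, 1] ⊗ [0, -4, 2], so rank(T) ≤ 2.
These bounds meet, so rank(T) = 2.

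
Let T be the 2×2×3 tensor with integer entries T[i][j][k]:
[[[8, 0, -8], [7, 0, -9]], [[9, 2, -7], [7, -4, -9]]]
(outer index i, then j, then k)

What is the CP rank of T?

Lower bound: the mode-3 unfolding of T (rows indexed by k, columns by (i,j) = (0,0), (0,1), (1,0), (1,1)) is [[8, 7, 9, 7], [0, 0, 2, -4], [-8, -9, -7, -9]].
There the 3×3 minor on rows k ∈ {0, 1, 2}, columns (i,j) ∈ {(0,0), (0,1), (1,0)} is det [[8, 7, 9], [0, 0, 2], [-8, -9, -7]] = 32 ≠ 0, so this unfolding has rank ≥ 3; CP rank is at least every unfolding rank, so rank(T) ≥ 3. (Flattening ranks never certify an upper bound on CP rank; for that we must actually write T with 3 rank-1 terms.)
Upper bound: T is a sum of 3 rank-1 terms, T = [0, 1] ⊗ [1, -2] ⊗ [1, 2, 1] + [1, -1] ⊗ [0, 1] ⊗ [-1, 0, -1] + [1, 1] ⊗ [1, 1] ⊗ [8, 0, -8] (one valid choice — decompositions are not unique — normalised so each a, b is primitive with positive first nonzero entry; check it by expanding all entries), so rank(T) ≤ 3.
These bounds meet, so rank(T) = 3.

3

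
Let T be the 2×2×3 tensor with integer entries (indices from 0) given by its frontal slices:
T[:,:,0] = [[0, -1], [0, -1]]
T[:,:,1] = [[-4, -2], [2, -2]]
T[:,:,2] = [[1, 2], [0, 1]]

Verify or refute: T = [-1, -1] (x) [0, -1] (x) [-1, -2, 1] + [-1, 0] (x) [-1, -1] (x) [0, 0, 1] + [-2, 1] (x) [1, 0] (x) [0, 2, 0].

Yes

Reconstruct entrywise from the claimed factors. For example, T[1,0,0] = 0 and Σₗ aₗ[1]bₗ[0]cₗ[0] = (-1)·(0)·(-1) + (0)·(-1)·(0) + (1)·(1)·(0) = 0; checking all 12 entries, every one matches. The claim holds.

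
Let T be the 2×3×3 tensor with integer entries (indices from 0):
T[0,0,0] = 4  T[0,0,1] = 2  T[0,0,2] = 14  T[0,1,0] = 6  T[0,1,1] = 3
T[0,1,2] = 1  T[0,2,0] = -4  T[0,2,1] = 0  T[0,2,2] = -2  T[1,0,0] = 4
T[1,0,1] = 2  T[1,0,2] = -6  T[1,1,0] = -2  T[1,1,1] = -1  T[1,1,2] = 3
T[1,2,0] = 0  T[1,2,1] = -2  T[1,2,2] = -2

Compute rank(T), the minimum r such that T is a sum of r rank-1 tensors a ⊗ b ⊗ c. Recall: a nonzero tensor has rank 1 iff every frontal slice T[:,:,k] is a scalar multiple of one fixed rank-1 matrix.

Lower bound: the mode-3 unfolding of T (rows indexed by k, columns by (i,j) = (0,0), (0,1), (0,2), (1,0), (1,1), (1,2)) is [[4, 6, -4, 4, -2, 0], [2, 3, 0, 2, -1, -2], [14, 1, -2, -6, 3, -2]].
There the 3×3 minor on rows k ∈ {0, 1, 2}, columns (i,j) ∈ {(0,0), (0,1), (0,2)} is det [[4, 6, -4], [2, 3, 0], [14, 1, -2]] = 160 ≠ 0, so this unfolding has rank ≥ 3; CP rank is at least every unfolding rank, so rank(T) ≥ 3. (Unfolding ranks only ever bound the CP rank from below — rank(T) can be strictly larger than all of them — so the matching upper bound has to come from an explicit 3-term decomposition.)
Upper bound: T is a sum of 3 rank-1 terms, T = (1, -1) ⊗ (2, -1, -2) ⊗ (-1, -1, 1) + (1, -1) ⊗ (2, -1, 2) ⊗ (-1, 0, 2) + (1, 0) ⊗ (2, 1, -1) ⊗ (4, 2, 4) (written with every a and b primitive with positive leading entry and the scale carried by c; CP decompositions are not unique, and this one is verified by expanding entrywise), so rank(T) ≤ 3.
These bounds meet, so rank(T) = 3.

3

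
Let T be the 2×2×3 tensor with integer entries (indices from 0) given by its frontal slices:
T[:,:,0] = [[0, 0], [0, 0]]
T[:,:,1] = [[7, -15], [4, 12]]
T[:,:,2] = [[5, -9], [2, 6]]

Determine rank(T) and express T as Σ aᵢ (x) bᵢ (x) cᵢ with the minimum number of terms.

Lower bound: in the mode-1 unfolding of T (rows indexed by i, columns by (j,k)) the 2×2 minor on rows i ∈ {0, 1}, columns (j,k) ∈ {(0,1), (0,2)} is det [[7, 5], [4, 2]] = -6 ≠ 0, so that unfolding has rank ≥ 2 and hence rank(T) ≥ 2 (CP rank is at least every unfolding rank, though it can be larger).
Upper bound: with S_k = T[:,:,k], the two rank-1 terms a₁b₁ᵀ, a₂b₂ᵀ are the rank-1 members of the pencil x·S₁ + y·S₂.
det(x·S₁ + y·S₂) is 144·x² + 168·xy + 48·y² = 24·(3·x + 2·y)(2·x + y), vanishing at (x:y) = (2:-3) and (1:-2).
M₁ = 2·S₁ − 3·S₂ = [[-1, -3], [2, 6]] = −[1, -2][1, 3]ᵀ and M₂ = S₁ − 2·S₂ = [[-3, 3], [0, 0]] = (-3)·[1, 0][1, -1]ᵀ, so take a₁ = [1, -2], b₁ = [1, 3], a₂ = [1, 0], b₂ = [1, -1].
Each slice is an integer combination of E₁ = a₁b₁ᵀ and E₂ = a₂b₂ᵀ: S₀ = 0, S₁ = −2·E₁ + 9·E₂, S₂ = −E₁ + 6·E₂; reading off coefficients, c₁ = [0, -2, -1] and c₂ = [0, 9, 6].
Hence T = [1, -2] (x) [1, 3] (x) [0, -2, -1] + [1, 0] (x) [1, -1] (x) [0, 9, 6], so rank(T) ≤ 2.
These bounds meet, so rank(T) = 2.

rank(T) = 2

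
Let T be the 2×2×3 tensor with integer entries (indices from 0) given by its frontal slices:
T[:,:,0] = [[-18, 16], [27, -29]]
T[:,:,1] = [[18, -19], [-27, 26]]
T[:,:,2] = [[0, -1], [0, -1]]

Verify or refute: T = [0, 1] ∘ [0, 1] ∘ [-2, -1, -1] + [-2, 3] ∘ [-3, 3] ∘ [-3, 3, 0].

Reconstruct entry (0,1,0) from the claimed factors: Σₗ aₗ[0]bₗ[1]cₗ[0] = (0)·(1)·(-2) + (-2)·(3)·(-3) = 18, but T[0,1,0] = 16. The claim is false.

No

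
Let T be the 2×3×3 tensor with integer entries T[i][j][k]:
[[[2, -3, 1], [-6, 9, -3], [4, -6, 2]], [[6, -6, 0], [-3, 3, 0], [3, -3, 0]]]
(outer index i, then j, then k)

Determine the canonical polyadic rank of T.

Lower bound: the mode-1 unfolding of T (rows indexed by i, columns by (j,k) = (0,0), (0,1), (0,2), (1,0), (1,1), (1,2), (2,0), (2,1), (2,2)) is [[2, -3, 1, -6, 9, -3, 4, -6, 2], [6, -6, 0, -3, 3, 0, 3, -3, 0]].
There the 2×2 minor on rows i ∈ {0, 1}, columns (j,k) ∈ {(0,0), (0,1)} is det [[2, -3], [6, -6]] = 6 ≠ 0, so this unfolding has rank ≥ 2; CP rank is at least every unfolding rank, so rank(T) ≥ 2. (Unfolding ranks only ever bound the CP rank from below — rank(T) can be strictly larger than all of them — so the matching upper bound has to come from an explicit 2-term decomposition.)
Upper bound — finding two terms. Write S_k = T[:,:,k] for the frontal slices: S₀ = [[2, -6, 4], [6, -3, 3]], S₁ = [[-3, 9, -6], [-6, 3, -3]], S₂ = [[1, -3, 2], [0, 0, 0]].
If T = a₁ ⊗ b₁ ⊗ c₁ + a₂ ⊗ b₂ ⊗ c₂ then each S_k = c₁[k]·a₁b₁ᵀ + c₂[k]·a₂b₂ᵀ. S₀ and S₁ are linearly independent, so a₁b₁ᵀ and a₂b₂ᵀ must span the same plane of matrices: they are the rank-1 matrices of the form x·S₀ + y·S₁.
The 2×2 minor of x·S₀ + y·S₁ on rows {0,1}, columns {0,1} is 30·x² − 75·xy + 45·y² = 15·(2·x − 3·y)(x − y), vanishing at (x:y) = (3:2) and (1:1).
M₁ = 3·S₀ + 2·S₁ = [[0, 0, 0], [6, -3, 3]] = 3·[0, 1][2, -1, 1]ᵀ and M₂ = S₀ + S₁ = [[-1, 3, -2], [0, 0, 0]] = −[1, 0][1, -3, 2]ᵀ, so take a₁ = [0, 1], b₁ = [2, -1, 1], a₂ = [1, 0], b₂ = [1, -3, 2].
Each slice is an integer combination of E₁ = a₁b₁ᵀ and E₂ = a₂b₂ᵀ: S₀ = 3·E₁ + 2·E₂, S₁ = −3·E₁ − 3·E₂, S₂ = E₂; reading off coefficients, c₁ = [3, -3, 0] and c₂ = [2, -3, 1].
Hence T = [0, 1] ⊗ [2, -1, 1] ⊗ [3, -3, 0] + [1, 0] ⊗ [1, -3, 2] ⊗ [2, -3, 1], so rank(T) ≤ 2.
These bounds meet, so rank(T) = 2.
Check entry T[0,1,0] = -6: (0)·(-1)·(3) + (1)·(-3)·(2) = -6.

2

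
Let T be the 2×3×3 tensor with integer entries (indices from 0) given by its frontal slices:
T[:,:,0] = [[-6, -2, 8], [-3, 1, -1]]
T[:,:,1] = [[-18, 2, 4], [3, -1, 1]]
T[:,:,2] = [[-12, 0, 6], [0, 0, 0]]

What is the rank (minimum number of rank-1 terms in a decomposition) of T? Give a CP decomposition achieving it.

rank(T) = 2

Lower bound: in the mode-2 unfolding of T (rows indexed by j, columns by (i,k)) the 2×2 minor on rows j ∈ {0, 1}, columns (i,k) ∈ {(0,0), (0,1)} is det [[-6, -18], [-2, 2]] = -48 ≠ 0, so that unfolding has rank ≥ 2 and hence rank(T) ≥ 2 (CP rank is at least every unfolding rank, though it can be larger).
Upper bound: with S_k = T[:,:,k], the two rank-1 terms a₁b₁ᵀ, a₂b₂ᵀ are the rank-1 members of the pencil x·S₀ + y·S₁.
The 2×2 minor of x·S₀ + y·S₁ on rows {0,1}, columns {0,1} is −12·x² + 12·y² = (-12)·(x − y)(x + y), vanishing at (x:y) = (1:1) and (1:-1).
M₁ = S₀ + S₁ = [[-24, 0, 12], [0, 0, 0]] = (-12)·[1, 0][2, 0, -1]ᵀ and M₂ = S₀ − S₁ = [[12, -4, 4], [-6, 2, -2]] = 2·[2, -1][3, -1, 1]ᵀ, so take a₁ = [1, 0], b₁ = [2, 0, -1], a₂ = [2, -1], b₂ = [3, -1, 1].
Each slice is an integer combination of E₁ = a₁b₁ᵀ and E₂ = a₂b₂ᵀ: S₀ = −6·E₁ + E₂, S₁ = −6·E₁ − E₂, S₂ = −6·E₁; reading off coefficients, c₁ = [-6, -6, -6] and c₂ = [1, -1, 0].
Hence T = [1, 0] ⊗ [2, 0, -1] ⊗ [-6, -6, -6] + [2, -1] ⊗ [3, -1, 1] ⊗ [1, -1, 0], so rank(T) ≤ 2.
These bounds meet, so rank(T) = 2.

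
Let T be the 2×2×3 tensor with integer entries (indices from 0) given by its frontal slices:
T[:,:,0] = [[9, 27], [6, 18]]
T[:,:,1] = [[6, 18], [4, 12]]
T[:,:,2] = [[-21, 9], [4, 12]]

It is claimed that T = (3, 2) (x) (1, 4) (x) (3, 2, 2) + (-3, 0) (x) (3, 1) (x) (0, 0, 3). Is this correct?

Reconstruct entry (0,1,0) from the claimed factors: Σₗ aₗ[0]bₗ[1]cₗ[0] = (3)·(4)·(3) + (-3)·(1)·(0) = 36, but T[0,1,0] = 27. The claim is false.

No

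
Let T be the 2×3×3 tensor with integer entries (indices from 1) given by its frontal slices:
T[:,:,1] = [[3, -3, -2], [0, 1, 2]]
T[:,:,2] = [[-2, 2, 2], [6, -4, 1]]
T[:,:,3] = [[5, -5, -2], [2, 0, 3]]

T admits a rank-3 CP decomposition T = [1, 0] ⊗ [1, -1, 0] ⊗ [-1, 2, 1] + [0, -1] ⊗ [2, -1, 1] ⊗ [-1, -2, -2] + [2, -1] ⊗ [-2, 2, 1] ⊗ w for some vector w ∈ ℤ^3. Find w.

w = [-1, 1, -1]

Subtract the known terms from T to get the rank-1 residual R = [2, -1] ⊗ [-2, 2, 1] ⊗ w, so R[i,j,k] = a[i]·b[j]·w[k]. Pick indices with nonzero a[1]·b[1] = (2)·(-2) = -4. Only the fibre through (1,1,·) is needed: R[1,1,:] = T[1,1,:] − Σₗ aₗ[1]bₗ[1]cₗ = [3, -2, 5] − (1)·(1)·[-1, 2, 1] − (0)·(2)·[-1, -2, -2] = [4, -4, 4]. Then w[k] = R[1,1,k] / -4 for each k, giving w = [4, -4, 4] / -4 = [-1, 1, -1].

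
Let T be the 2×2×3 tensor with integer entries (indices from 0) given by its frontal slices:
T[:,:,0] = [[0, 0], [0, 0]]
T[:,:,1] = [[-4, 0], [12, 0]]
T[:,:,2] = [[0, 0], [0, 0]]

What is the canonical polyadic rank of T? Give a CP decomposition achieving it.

Lower bound: T ≠ 0 (e.g. T[0,0,1] = -4), so rank(T) ≥ 1.
Upper bound: if T = a (x) b (x) c then every fibre of T is a multiple of the corresponding factor, so read the factors off the fibres through the nonzero entry T[0,0,1] = -4.
The mode-1 fibre T[:,0,1] = [-4, 12] gives a = [1, -3] (primitive direction); the mode-2 fibre T[0,:,1] = [-4, 0] gives b = [1, 0]; then c[k] = T[0,0,k] / (a[0]·b[0]) = [0, -4, 0] / 1 = [0, -4, 0].
Expanding [1, -3] (x) [1, 0] (x) [0, -4, 0] reproduces all 12 entries of T, so T = [1, -3] (x) [1, 0] (x) [0, -4, 0] and rank(T) ≤ 1.
These bounds meet, so rank(T) = 1.

rank(T) = 1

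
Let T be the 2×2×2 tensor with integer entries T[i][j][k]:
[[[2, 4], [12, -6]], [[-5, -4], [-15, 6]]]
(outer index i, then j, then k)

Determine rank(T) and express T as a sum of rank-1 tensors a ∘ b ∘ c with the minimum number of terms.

rank(T) = 2

Lower bound: in the mode-1 unfolding of T (rows indexed by i, columns by (j,k)) the 2×2 minor on rows i ∈ {0, 1}, columns (j,k) ∈ {(0,0), (0,1)} is det [[2, 4], [-5, -4]] = 12 ≠ 0, so that unfolding has rank ≥ 2 and hence rank(T) ≥ 2 (CP rank is at least every unfolding rank, though it can be larger).
Upper bound: with S_k = T[:,:,k], the two rank-1 terms a₁b₁ᵀ, a₂b₂ᵀ are the rank-1 members of the pencil x·S₀ + y·S₁.
det(x·S₀ + y·S₁) is 30·x² − 30·xy = 30·(x − y)(x), vanishing at (x:y) = (1:1) and (0:1).
M₁ = S₀ + S₁ = [[6, 6], [-9, -9]] = 3·[2, -3][1, 1]ᵀ and M₂ = S₁ = [[4, -6], [-4, 6]] = 2·[1, -1][2, -3]ᵀ, so take a₁ = [2, -3], b₁ = [1, 1], a₂ = [1, -1], b₂ = [2, -3].
Each slice is an integer combination of E₁ = a₁b₁ᵀ and E₂ = a₂b₂ᵀ: S₀ = 3·E₁ − 2·E₂, S₁ = 2·E₂; reading off coefficients, c₁ = [3, 0] and c₂ = [-2, 2].
Hence T = [2, -3] ∘ [1, 1] ∘ [3, 0] + [1, -1] ∘ [2, -3] ∘ [-2, 2], so rank(T) ≤ 2.
These bounds meet, so rank(T) = 2.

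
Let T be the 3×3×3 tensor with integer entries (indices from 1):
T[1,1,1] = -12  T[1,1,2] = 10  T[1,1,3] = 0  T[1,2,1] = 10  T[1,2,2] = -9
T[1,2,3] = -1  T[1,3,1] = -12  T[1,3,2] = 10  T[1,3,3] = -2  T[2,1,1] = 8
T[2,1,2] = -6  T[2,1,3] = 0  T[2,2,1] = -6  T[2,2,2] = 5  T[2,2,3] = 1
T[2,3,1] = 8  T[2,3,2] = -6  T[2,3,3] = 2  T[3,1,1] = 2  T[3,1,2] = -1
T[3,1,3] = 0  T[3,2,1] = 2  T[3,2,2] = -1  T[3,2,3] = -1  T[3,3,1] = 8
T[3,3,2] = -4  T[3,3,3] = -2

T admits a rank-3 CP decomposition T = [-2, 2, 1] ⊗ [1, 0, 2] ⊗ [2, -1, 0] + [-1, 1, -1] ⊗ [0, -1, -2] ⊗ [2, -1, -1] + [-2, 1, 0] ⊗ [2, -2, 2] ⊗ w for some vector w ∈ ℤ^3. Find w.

w = [2, -2, 0]

Subtract the known terms from T to get the rank-1 residual R = [-2, 1, 0] ⊗ [2, -2, 2] ⊗ w, so R[i,j,k] = a[i]·b[j]·w[k]. Pick indices with nonzero a[1]·b[1] = (-2)·(2) = -4. Only the fibre through (1,1,·) is needed: R[1,1,:] = T[1,1,:] − Σₗ aₗ[1]bₗ[1]cₗ = [-12, 10, 0] − (-2)·(1)·[2, -1, 0] − (-1)·(0)·[2, -1, -1] = [-8, 8, 0]. Then w[k] = R[1,1,k] / -4 for each k, giving w = [-8, 8, 0] / -4 = [2, -2, 0].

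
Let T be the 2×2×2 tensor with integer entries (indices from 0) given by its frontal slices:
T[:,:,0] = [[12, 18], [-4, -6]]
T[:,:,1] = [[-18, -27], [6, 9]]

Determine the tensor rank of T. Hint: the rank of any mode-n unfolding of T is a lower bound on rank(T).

1

Lower bound: T ≠ 0 (e.g. T[0,0,0] = 12), so rank(T) ≥ 1.
Upper bound: the mode-1 fibre T[:,0,0] = [12, -4] gives a = [3, -1] (primitive direction); the mode-2 fibre T[0,:,0] = [12, 18] gives b = [2, 3]; then c[k] = T[0,0,k] / (a[0]·b[0]) = [12, -18] / 6 = [2, -3].
Expanding [3, -1] (x) [2, 3] (x) [2, -3] reproduces all 8 entries of T, so T = [3, -1] (x) [2, 3] (x) [2, -3] and rank(T) ≤ 1.
These bounds meet, so rank(T) = 1.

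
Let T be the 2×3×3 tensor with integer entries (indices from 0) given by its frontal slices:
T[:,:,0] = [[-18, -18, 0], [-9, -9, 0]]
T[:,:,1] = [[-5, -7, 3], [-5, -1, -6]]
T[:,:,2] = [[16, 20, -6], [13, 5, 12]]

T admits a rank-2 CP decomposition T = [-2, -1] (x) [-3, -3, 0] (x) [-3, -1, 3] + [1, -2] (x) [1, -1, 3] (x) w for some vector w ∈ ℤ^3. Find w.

w = [0, 1, -2]

Subtract the known terms from T to get the rank-1 residual R = [1, -2] (x) [1, -1, 3] (x) w, so R[i,j,k] = a[i]·b[j]·w[k]. Pick indices with nonzero a[0]·b[0] = (1)·(1) = 1. Only the fibre through (0,0,·) is needed: R[0,0,:] = T[0,0,:] − Σₗ aₗ[0]bₗ[0]cₗ = [-18, -5, 16] − (-2)·(-3)·[-3, -1, 3] = [0, 1, -2]. Then w[k] = R[0,0,k] / 1 for each k, giving w = [0, 1, -2] / 1 = [0, 1, -2].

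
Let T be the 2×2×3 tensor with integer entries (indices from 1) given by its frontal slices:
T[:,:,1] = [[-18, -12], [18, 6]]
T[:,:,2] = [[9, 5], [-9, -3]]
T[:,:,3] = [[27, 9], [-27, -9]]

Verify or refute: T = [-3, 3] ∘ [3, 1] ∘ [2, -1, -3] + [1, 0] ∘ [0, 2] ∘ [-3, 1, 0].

Reconstruct entrywise from the claimed factors. For example, T[2,2,3] = -9 and Σₗ aₗ[2]bₗ[2]cₗ[3] = (3)·(1)·(-3) + (0)·(2)·(0) = -9; checking all 12 entries, every one matches. The claim holds.

Yes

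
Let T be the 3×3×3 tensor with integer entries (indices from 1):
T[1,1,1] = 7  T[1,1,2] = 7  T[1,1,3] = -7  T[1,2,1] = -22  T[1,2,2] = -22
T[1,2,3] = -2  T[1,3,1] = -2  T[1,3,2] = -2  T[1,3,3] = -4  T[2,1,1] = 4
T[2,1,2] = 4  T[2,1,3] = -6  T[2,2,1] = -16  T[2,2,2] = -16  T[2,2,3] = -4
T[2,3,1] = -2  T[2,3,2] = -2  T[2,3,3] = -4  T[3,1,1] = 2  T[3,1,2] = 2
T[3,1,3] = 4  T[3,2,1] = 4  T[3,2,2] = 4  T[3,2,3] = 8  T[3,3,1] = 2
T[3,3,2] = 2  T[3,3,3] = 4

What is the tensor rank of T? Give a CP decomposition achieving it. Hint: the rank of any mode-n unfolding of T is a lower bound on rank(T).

rank(T) = 2

Lower bound: the mode-1 unfolding of T (rows indexed by i, columns by (j,k) = (1,1), (1,2), (1,3), (2,1), (2,2), (2,3), (3,1), (3,2), (3,3)) is [[7, 7, -7, -22, -22, -2, -2, -2, -4], [4, 4, -6, -16, -16, -4, -2, -2, -4], [2, 2, 4, 4, 4, 8, 2, 2, 4]].
There the 2×2 minor on rows i ∈ {1, 2}, columns (j,k) ∈ {(1,1), (1,3)} is det [[7, -7], [4, -6]] = -14 ≠ 0, so this unfolding has rank ≥ 2; CP rank is at least every unfolding rank, so rank(T) ≥ 2. (Flattening ranks never certify an upper bound on CP rank; for that we must actually write T with 2 rank-1 terms.)
Upper bound — finding two terms. Write S_k = T[:,:,k] for the frontal slices: S₁ = [[7, -22, -2], [4, -16, -2], [2, 4, 2]], S₂ = [[7, -22, -2], [4, -16, -2], [2, 4, 2]], S₃ = [[-7, -2, -4], [-6, -4, -4], [4, 8, 4]].
If T = a₁ ⊗ b₁ ⊗ c₁ + a₂ ⊗ b₂ ⊗ c₂ then each S_k = c₁[k]·a₁b₁ᵀ + c₂[k]·a₂b₂ᵀ. S₁ and S₃ are linearly independent, so a₁b₁ᵀ and a₂b₂ᵀ must span the same plane of matrices: they are the rank-1 matrices of the form x·S₁ + y·S₃.
The 2×2 minor of x·S₁ + y·S₃ on rows {1,2}, columns {1,2} is −24·x² − 40·xy + 16·y² = (-8)·(x + 2·y)(3·x − y), vanishing at (x:y) = (2:-1) and (1:3).
M₁ = 2·S₁ − S₃ = [[21, -42, 0], [14, -28, 0], [0, 0, 0]] = 7·[3, 2, 0][1, -2, 0]ᵀ and M₂ = S₁ + 3·S₃ = [[-14, -28, -14], [-14, -28, -14], [14, 28, 14]] = (-14)·[1, 1, -1][1, 2, 1]ᵀ, so take a₁ = [3, 2, 0], b₁ = [1, -2, 0], a₂ = [1, 1, -1], b₂ = [1, 2, 1].
Each slice is an integer combination of E₁ = a₁b₁ᵀ and E₂ = a₂b₂ᵀ: S₁ = 3·E₁ − 2·E₂, S₂ = 3·E₁ − 2·E₂, S₃ = −E₁ − 4·E₂; reading off coefficients, c₁ = [3, 3, -1] and c₂ = [-2, -2, -4].
Hence T = [3, 2, 0] ⊗ [1, -2, 0] ⊗ [3, 3, -1] + [1, 1, -1] ⊗ [1, 2, 1] ⊗ [-2, -2, -4], so rank(T) ≤ 2.
These bounds meet, so rank(T) = 2.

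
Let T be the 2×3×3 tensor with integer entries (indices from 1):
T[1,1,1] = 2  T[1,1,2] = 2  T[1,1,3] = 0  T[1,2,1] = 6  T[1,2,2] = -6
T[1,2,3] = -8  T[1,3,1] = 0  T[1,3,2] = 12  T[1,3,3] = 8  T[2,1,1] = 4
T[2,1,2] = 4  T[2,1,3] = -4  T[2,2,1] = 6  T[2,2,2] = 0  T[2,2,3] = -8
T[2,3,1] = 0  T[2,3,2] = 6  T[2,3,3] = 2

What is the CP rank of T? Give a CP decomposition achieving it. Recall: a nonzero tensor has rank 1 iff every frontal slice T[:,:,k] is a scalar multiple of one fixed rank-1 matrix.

Lower bound: the mode-3 unfolding of T (rows indexed by k, columns by (i,j) = (1,1), (1,2), (1,3), (2,1), (2,2), (2,3)) is [[2, 6, 0, 4, 6, 0], [2, -6, 12, 4, 0, 6], [0, -8, 8, -4, -8, 2]].
There the 3×3 minor on rows k ∈ {1, 2, 3}, columns (i,j) ∈ {(1,1), (1,2), (2,1)} is det [[2, 6, 4], [2, -6, 4], [0, -8, -4]] = 96 ≠ 0, so this unfolding has rank ≥ 3; CP rank is at least every unfolding rank, so rank(T) ≥ 3. (This is only a lower bound: in general the CP rank may exceed every unfolding rank, so we still need to exhibit 3 rank-1 terms summing to T.)
Upper bound: T is a sum of 3 rank-1 terms, T = (0, 1) ⊗ (2, 2, 1) ⊗ (2, 2, -2) + (1, 0) ⊗ (1, 1, 2) ⊗ (2, 2, 0) + (2, 1) ⊗ (0, 1, -1) ⊗ (2, -4, -4) (written with every a and b primitive with positive leading entry and the scale carried by c; CP decompositions are not unique, and this one is verified by expanding entrywise), so rank(T) ≤ 3.
These bounds meet, so rank(T) = 3.

rank(T) = 3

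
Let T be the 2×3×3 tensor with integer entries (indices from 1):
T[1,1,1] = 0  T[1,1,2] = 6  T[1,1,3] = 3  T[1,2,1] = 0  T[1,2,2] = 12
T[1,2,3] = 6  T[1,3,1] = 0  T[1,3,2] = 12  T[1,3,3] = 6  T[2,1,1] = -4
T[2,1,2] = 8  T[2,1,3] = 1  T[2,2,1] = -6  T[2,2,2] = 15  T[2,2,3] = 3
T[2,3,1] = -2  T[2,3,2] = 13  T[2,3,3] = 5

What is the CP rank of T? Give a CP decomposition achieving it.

rank(T) = 2

Lower bound: the mode-2 unfolding of T (rows indexed by j, columns by (i,k) = (1,1), (1,2), (1,3), (2,1), (2,2), (2,3)) is [[0, 6, 3, -4, 8, 1], [0, 12, 6, -6, 15, 3], [0, 12, 6, -2, 13, 5]].
There the 2×2 minor on rows j ∈ {1, 2}, columns (i,k) ∈ {(1,2), (2,1)} is det [[6, -4], [12, -6]] = 12 ≠ 0, so this unfolding has rank ≥ 2; CP rank is at least every unfolding rank, so rank(T) ≥ 2. (Flattening ranks never certify an upper bound on CP rank; for that we must actually write T with 2 rank-1 terms.)
Upper bound — finding two terms. Write S_k = T[:,:,k] for the frontal slices: S₁ = [[0, 0, 0], [-4, -6, -2]], S₂ = [[6, 12, 12], [8, 15, 13]], S₃ = [[3, 6, 6], [1, 3, 5]].
If T = a₁ ⊗ b₁ ⊗ c₁ + a₂ ⊗ b₂ ⊗ c₂ then each S_k = c₁[k]·a₁b₁ᵀ + c₂[k]·a₂b₂ᵀ. S₁ and S₂ are linearly independent, so a₁b₁ᵀ and a₂b₂ᵀ must span the same plane of matrices: they are the rank-1 matrices of the form x·S₁ + y·S₂.
The 2×2 minor of x·S₁ + y·S₂ on rows {1,2}, columns {1,2} is 12·xy − 6·y² = 6·(2·x − y)(y), vanishing at (x:y) = (1:2) and (1:0).
M₁ = S₁ + 2·S₂ = [[12, 24, 24], [12, 24, 24]] = 12·[1, 1][1, 2, 2]ᵀ and M₂ = S₁ = [[0, 0, 0], [-4, -6, -2]] = (-2)·[0, 1][2, 3, 1]ᵀ, so take a₁ = [1, 1], b₁ = [1, 2, 2], a₂ = [0, 1], b₂ = [2, 3, 1].
Each slice is an integer combination of E₁ = a₁b₁ᵀ and E₂ = a₂b₂ᵀ: S₁ = −2·E₂, S₂ = 6·E₁ + E₂, S₃ = 3·E₁ − E₂; reading off coefficients, c₁ = [0, 6, 3] and c₂ = [-2, 1, -1].
Hence T = [1, 1] ⊗ [1, 2, 2] ⊗ [0, 6, 3] + [0, 1] ⊗ [2, 3, 1] ⊗ [-2, 1, -1], so rank(T) ≤ 2.
These bounds meet, so rank(T) = 2.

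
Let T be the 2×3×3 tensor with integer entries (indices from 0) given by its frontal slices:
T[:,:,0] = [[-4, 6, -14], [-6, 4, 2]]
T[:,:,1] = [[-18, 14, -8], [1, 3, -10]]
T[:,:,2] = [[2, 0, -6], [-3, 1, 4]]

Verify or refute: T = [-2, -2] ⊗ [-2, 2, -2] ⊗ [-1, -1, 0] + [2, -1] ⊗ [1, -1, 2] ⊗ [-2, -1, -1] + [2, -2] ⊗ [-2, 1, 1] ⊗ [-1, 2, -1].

No

Reconstruct entry (0,0,1) from the claimed factors: Σₗ aₗ[0]bₗ[0]cₗ[1] = (-2)·(-2)·(-1) + (2)·(1)·(-1) + (2)·(-2)·(2) = -14, but T[0,0,1] = -18. The claim is false.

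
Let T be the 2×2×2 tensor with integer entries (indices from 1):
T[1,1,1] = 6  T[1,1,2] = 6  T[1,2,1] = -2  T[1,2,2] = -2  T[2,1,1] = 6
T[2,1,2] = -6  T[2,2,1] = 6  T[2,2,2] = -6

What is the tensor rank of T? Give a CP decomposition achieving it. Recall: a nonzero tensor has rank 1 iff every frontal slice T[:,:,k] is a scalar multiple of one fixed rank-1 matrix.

rank(T) = 2

Lower bound: the mode-3 unfolding of T (rows indexed by k, columns by (i,j) = (1,1), (1,2), (2,1), (2,2)) is [[6, -2, 6, 6], [6, -2, -6, -6]].
There the 2×2 minor on rows k ∈ {1, 2}, columns (i,j) ∈ {(1,1), (2,1)} is det [[6, 6], [6, -6]] = -72 ≠ 0, so this unfolding has rank ≥ 2; CP rank is at least every unfolding rank, so rank(T) ≥ 2. (Flattening ranks never certify an upper bound on CP rank; for that we must actually write T with 2 rank-1 terms.)
Upper bound — finding two terms. Write S_k = T[:,:,k] for the frontal slices: S₁ = [[6, -2], [6, 6]], S₂ = [[6, -2], [-6, -6]].
If T = a₁ (x) b₁ (x) c₁ + a₂ (x) b₂ (x) c₂ then each S_k = c₁[k]·a₁b₁ᵀ + c₂[k]·a₂b₂ᵀ. S₁ and S₂ are linearly independent, so a₁b₁ᵀ and a₂b₂ᵀ must span the same plane of matrices: they are the rank-1 matrices of the form x·S₁ + y·S₂.
det(x·S₁ + y·S₂) is 48·x² − 48·y² = 48·(x − y)(x + y), vanishing at (x:y) = (1:1) and (1:-1).
M₁ = S₁ + S₂ = [[12, -4], [0, 0]] = 4·[1, 0][3, -1]ᵀ and M₂ = S₁ − S₂ = [[0, 0], [12, 12]] = 12·[0, 1][1, 1]ᵀ, so take a₁ = [1, 0], b₁ = [3, -1], a₂ = [0, 1], b₂ = [1, 1].
Each slice is an integer combination of E₁ = a₁b₁ᵀ and E₂ = a₂b₂ᵀ: S₁ = 2·E₁ + 6·E₂, S₂ = 2·E₁ − 6·E₂; reading off coefficients, c₁ = [2, 2] and c₂ = [6, -6].
Hence T = [1, 0] (x) [3, -1] (x) [2, 2] + [0, 1] (x) [1, 1] (x) [6, -6], so rank(T) ≤ 2.
These bounds meet, so rank(T) = 2.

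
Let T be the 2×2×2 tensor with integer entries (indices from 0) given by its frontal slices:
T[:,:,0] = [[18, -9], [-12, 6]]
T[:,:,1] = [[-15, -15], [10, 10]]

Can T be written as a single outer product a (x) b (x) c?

The mode-3 unfolding of T (rows indexed by k, columns by (i,j) = (0,0), (0,1), (1,0), (1,1)) is [[18, -9, -12, 6], [-15, -15, 10, 10]].
There the 2×2 minor on rows k ∈ {0, 1}, columns (i,j) ∈ {(0,0), (0,1)} is det [[18, -9], [-15, -15]] = -405 ≠ 0, so this unfolding has rank ≥ 2; CP rank is at least every unfolding rank, so rank(T) ≥ 2.
In particular rank(T) ≥ 2 > 1, so T is not rank-1.

No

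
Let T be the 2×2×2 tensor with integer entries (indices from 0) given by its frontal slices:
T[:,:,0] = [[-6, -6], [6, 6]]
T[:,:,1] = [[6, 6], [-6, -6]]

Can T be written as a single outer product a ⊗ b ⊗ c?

Yes

The mode-1 fibre T[:,0,0] = [-6, 6] gives a = [1, -1] (primitive direction); the mode-2 fibre T[0,:,0] = [-6, -6] gives b = [1, 1]; then c[k] = T[0,0,k] / (a[0]·b[0]) = [-6, 6] / 1 = [-6, 6].
Expanding [1, -1] ⊗ [1, 1] ⊗ [-6, 6] reproduces all 8 entries of T, so T = [1, -1] ⊗ [1, 1] ⊗ [-6, 6] and rank(T) ≤ 1.
Equivalently every frontal slice T[:,:,k] is c[k] times the rank-1 matrix [1, -1] ⊗ [1, 1]. So T has rank 1 (it is nonzero).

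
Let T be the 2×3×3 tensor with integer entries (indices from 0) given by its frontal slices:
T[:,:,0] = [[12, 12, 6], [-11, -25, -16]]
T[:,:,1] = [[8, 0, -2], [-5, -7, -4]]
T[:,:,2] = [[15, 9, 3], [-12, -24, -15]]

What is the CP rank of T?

2

Lower bound: the mode-2 unfolding of T (rows indexed by j, columns by (i,k) = (0,0), (0,1), (0,2), (1,0), (1,1), (1,2)) is [[12, 8, 15, -11, -5, -12], [12, 0, 9, -25, -7, -24], [6, -2, 3, -16, -4, -15]].
There the 2×2 minor on rows j ∈ {0, 1}, columns (i,k) ∈ {(0,0), (0,1)} is det [[12, 8], [12, 0]] = -96 ≠ 0, so this unfolding has rank ≥ 2; CP rank is at least every unfolding rank, so rank(T) ≥ 2. (Flattening ranks never certify an upper bound on CP rank; for that we must actually write T with 2 rank-1 terms.)
Upper bound — finding two terms. Write S_k = T[:,:,k] for the frontal slices: S₀ = [[12, 12, 6], [-11, -25, -16]], S₁ = [[8, 0, -2], [-5, -7, -4]], S₂ = [[15, 9, 3], [-12, -24, -15]].
If T = a₁ (x) b₁ (x) c₁ + a₂ (x) b₂ (x) c₂ then each S_k = c₁[k]·a₁b₁ᵀ + c₂[k]·a₂b₂ᵀ. S₀ and S₁ are linearly independent, so a₁b₁ᵀ and a₂b₂ᵀ must span the same plane of matrices: they are the rank-1 matrices of the form x·S₀ + y·S₁.
The 2×2 minor of x·S₀ + y·S₁ on rows {0,1}, columns {0,1} is −168·x² − 224·xy − 56·y² = (-56)·(x + y)(3·x + y), vanishing at (x:y) = (1:-1) and (1:-3).
M₁ = S₀ − S₁ = [[4, 12, 8], [-6, -18, -12]] = 2·[2, -3][1, 3, 2]ᵀ and M₂ = S₀ − 3·S₁ = [[-12, 12, 12], [4, -4, -4]] = (-4)·[3, -1][1, -1, -1]ᵀ, so take a₁ = [2, -3], b₁ = [1, 3, 2], a₂ = [3, -1], b₂ = [1, -1, -1].
Each slice is an integer combination of E₁ = a₁b₁ᵀ and E₂ = a₂b₂ᵀ: S₀ = 3·E₁ + 2·E₂, S₁ = E₁ + 2·E₂, S₂ = 3·E₁ + 3·E₂; reading off coefficients, c₁ = [3, 1, 3] and c₂ = [2, 2, 3].
Hence T = [2, -3] (x) [1, 3, 2] (x) [3, 1, 3] + [3, -1] (x) [1, -1, -1] (x) [2, 2, 3], so rank(T) ≤ 2.
These bounds meet, so rank(T) = 2.
Check entry T[1,1,1] = -7: (-3)·(3)·(1) + (-1)·(-1)·(2) = -7.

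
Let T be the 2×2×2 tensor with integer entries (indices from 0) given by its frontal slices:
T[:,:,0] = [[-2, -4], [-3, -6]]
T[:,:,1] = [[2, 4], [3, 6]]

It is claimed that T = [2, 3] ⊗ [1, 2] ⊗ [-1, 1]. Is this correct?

Yes

Reconstruct entrywise from the claimed factors. For example, T[1,1,1] = 6 and Σₗ aₗ[1]bₗ[1]cₗ[1] = (3)·(2)·(1) = 6; checking all 8 entries, every one matches. The claim holds.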